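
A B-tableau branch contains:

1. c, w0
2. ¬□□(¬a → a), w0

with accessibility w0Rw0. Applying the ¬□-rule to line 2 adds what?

a fresh world w1 with w0Rw1, and ¬□(¬a → a) at w1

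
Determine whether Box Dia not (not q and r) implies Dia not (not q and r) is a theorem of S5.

Valid in S5

Tableau for the negation not (Box Dia not (not q and r) implies Dia not (not q and r)):
1. not (Box Dia not (not q and r) implies Dia not (not q and r)), w0
2. Box Dia not (not q and r), w0
3. not Dia not (not q and r), w0
4. Dia not (not q and r), w0
5. not q and r, w0
6. not q, w0
7. r, w0
8. not (not q and r), w1
9. Dia not (not q and r), w1
10. not q and r, w1
11. not q, w1
12. r, w1
13. not r, w1
Accessibility: w0Rw0, w0Rw1, w1Rw0, w1Rw1
Branch closes: r and not r both at w1.
Every branch of the negation's tableau closes; the branch above is one of them.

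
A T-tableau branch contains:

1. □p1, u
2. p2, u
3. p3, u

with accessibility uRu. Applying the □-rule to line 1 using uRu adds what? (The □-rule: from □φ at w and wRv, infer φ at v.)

p1, u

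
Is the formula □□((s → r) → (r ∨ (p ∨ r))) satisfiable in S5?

Yes, satisfiable

1. □□((s → r) → (r ∨ (p ∨ r))), 0
2. □((s → r) → (r ∨ (p ∨ r))), 0
3. (s → r) → (r ∨ (p ∨ r)), 0
4. r ∨ (p ∨ r), 0
5. p ∨ r, 0
6. r, 0
Accessibility: 0R0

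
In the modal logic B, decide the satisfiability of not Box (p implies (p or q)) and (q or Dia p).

1. not Box (p implies (p or q)) and (q or Dia p), 0
2. not Box (p implies (p or q)), 0   [and-rule on 1]
3. q or Dia p, 0   [and-rule on 1]
4. Dia p, 0   [or-rule on 3 (branches; this branch)]
5. not (p implies (p or q)), 1   [neg-Box-rule on 2: fresh world 1, 0R1]
6. p, 1   [neg-implies-rule on 5]
7. not (p or q), 1   [neg-implies-rule on 5]
8. not p, 1   [neg-or-rule on 7]
9. not q, 1   [neg-or-rule on 7]
Accessibility: 0R0, 0R1, 1R0, 1R1
Branch closes: p and not p both at 1.
All branches of the tableau close; one closing branch shown above.

Unsatisfiable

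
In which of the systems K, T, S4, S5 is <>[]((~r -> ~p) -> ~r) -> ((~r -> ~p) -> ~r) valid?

S5-tableau for the negation ~(<>[]((~r -> ~p) -> ~r) -> ((~r -> ~p) -> ~r)):
1. ~(<>[]((~r -> ~p) -> ~r) -> ((~r -> ~p) -> ~r)), 0
2. <>[]((~r -> ~p) -> ~r), 0
3. ~((~r -> ~p) -> ~r), 0
4. ~r -> ~p, 0
5. r, 0
6. ~p, 0
7. []((~r -> ~p) -> ~r), 1
8. (~r -> ~p) -> ~r, 0
9. (~r -> ~p) -> ~r, 1
10. ~(~r -> ~p), 0
11. ~r, 0
12. p, 0
Accessibility: 0R0, 0R1, 1R0, 1R1
Branch closes: r and ~r both at 0.
Every branch closes (one shown): valid in S5.
S4-tableau for the negation ~(<>[]((~r -> ~p) -> ~r) -> ((~r -> ~p) -> ~r)):
1. ~(<>[]((~r -> ~p) -> ~r) -> ((~r -> ~p) -> ~r)), 0
2. <>[]((~r -> ~p) -> ~r), 0
3. ~((~r -> ~p) -> ~r), 0
4. ~r -> ~p, 0
5. r, 0
6. ~p, 0
7. []((~r -> ~p) -> ~r), 1
8. (~r -> ~p) -> ~r, 1
9. ~r, 1
Accessibility: 0R0, 0R1, 1R1
Complete open branch: countermodel on an S4-frame, so not valid in S4, nor in K, T (the same frame is also a K-frame and a T-frame).

S5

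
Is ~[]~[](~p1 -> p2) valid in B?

No, not valid

Tableau for the negation []~[](~p1 -> p2):
1. []~[](~p1 -> p2), 0
2. ~[](~p1 -> p2), 0   [[]-rule on 1 via 0R0]
3. ~(~p1 -> p2), 1   [~[]-rule on 2: fresh world 1, 0R1]
4. ~p1, 1   [~->-rule on 3]
5. ~p2, 1   [~->-rule on 3]
6. ~[](~p1 -> p2), 1   [[]-rule on 1 via 0R1]
7. ~(~p1 -> p2), 2   [~[]-rule on 6: fresh world 2, 1R2]
8. ~p1, 2   [~->-rule on 7]
9. ~p2, 2   [~->-rule on 7]
Accessibility: 0R0, 0R1, 1R0, 1R1, 1R2, 2R1, 2R2
The negation has an open branch (countermodel exists).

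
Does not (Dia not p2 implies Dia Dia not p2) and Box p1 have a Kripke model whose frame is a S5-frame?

Unsatisfiable

1. not (Dia not p2 implies Dia Dia not p2) and Box p1, w0
2. not (Dia not p2 implies Dia Dia not p2), w0
3. Box p1, w0
4. Dia not p2, w0
5. not Dia Dia not p2, w0
6. p1, w0
7. not Dia not p2, w0
8. p2, w0
9. not p2, w1
10. p1, w1
11. not Dia not p2, w1
12. p2, w1
Accessibility: w0Rw0, w0Rw1, w1Rw0, w1Rw1
Branch closes: p2 and not p2 both at w1.
All branches of the tableau close; one closing branch shown above.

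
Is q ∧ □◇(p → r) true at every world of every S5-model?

Invalid (countermodel exists)

Tableau for the negation ¬(q ∧ □◇(p → r)):
1. ¬(q ∧ □◇(p → r)), u
2. ¬□◇(p → r), u   [¬∧-rule on 1 (branches; this branch)]
3. ¬◇(p → r), v   [¬□-rule on 2: fresh world v, uRv]
4. ¬(p → r), u   [¬◇-rule on 3 via vRu]
5. p, u   [¬→-rule on 4]
6. ¬r, u   [¬→-rule on 4]
7. ¬(p → r), v   [¬◇-rule on 3 via vRv]
8. p, v   [¬→-rule on 7]
9. ¬r, v   [¬→-rule on 7]
Accessibility: uRu, uRv, vRu, vRv
The negation has an open branch (countermodel exists).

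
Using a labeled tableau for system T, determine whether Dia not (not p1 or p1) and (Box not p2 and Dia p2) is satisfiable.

Unsatisfiable

1. Dia not (not p1 or p1) and (Box not p2 and Dia p2), u
2. Dia not (not p1 or p1), u
3. Box not p2 and Dia p2, u
4. Box not p2, u
5. Dia p2, u
6. not p2, u
7. not (not p1 or p1), v
8. p1, v
9. not p1, v
Accessibility: uRu, uRv, vRv
Branch closes: p1 and not p1 both at v.
All branches of the tableau close; one closing branch shown above.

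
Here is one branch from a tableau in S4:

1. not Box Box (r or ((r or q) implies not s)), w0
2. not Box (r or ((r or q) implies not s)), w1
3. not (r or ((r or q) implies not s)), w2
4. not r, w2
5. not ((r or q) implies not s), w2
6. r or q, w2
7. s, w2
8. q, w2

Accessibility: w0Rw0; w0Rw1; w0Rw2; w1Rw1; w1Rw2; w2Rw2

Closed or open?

Open

No world carries both an atom and its negation.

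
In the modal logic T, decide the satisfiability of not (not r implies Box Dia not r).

1. not (not r implies Box Dia not r), w0
2. not r, w0   [neg-implies-rule on 1]
3. not Box Dia not r, w0   [neg-implies-rule on 1]
4. not Dia not r, w1   [neg-Box-rule on 3: fresh world w1, w0Rw1]
5. r, w1   [neg-Dia-rule on 4 via w1Rw1]
Accessibility: w0Rw0, w0Rw1, w1Rw1

Yes, satisfiable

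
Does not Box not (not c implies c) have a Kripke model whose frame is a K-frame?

1. not Box not (not c implies c), w0
2. not c implies c, w1
3. c, w1
Accessibility: w0Rw1

Yes, satisfiable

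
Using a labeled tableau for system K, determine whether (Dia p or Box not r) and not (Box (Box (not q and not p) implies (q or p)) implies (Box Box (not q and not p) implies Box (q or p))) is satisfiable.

No, unsatisfiable

1. (Dia p or Box not r) and not (Box (Box (not q and not p) implies (q or p)) implies (Box Box (not q and not p) implies Box (q or p))), w0
2. Dia p or Box not r, w0   [and-rule on 1]
3. not (Box (Box (not q and not p) implies (q or p)) implies (Box Box (not q and not p) implies Box (q or p))), w0   [and-rule on 1]
4. Box (Box (not q and not p) implies (q or p)), w0   [neg-implies-rule on 3]
5. not (Box Box (not q and not p) implies Box (q or p)), w0   [neg-implies-rule on 3]
6. Box Box (not q and not p), w0   [neg-implies-rule on 5]
7. not Box (q or p), w0   [neg-implies-rule on 5]
8. Dia p, w0   [or-rule on 2 (branches; this branch)]
9. not (q or p), w1   [neg-Box-rule on 7: fresh world w1, w0Rw1]
10. not q, w1   [neg-or-rule on 9]
11. not p, w1   [neg-or-rule on 9]
12. Box (not q and not p) implies (q or p), w1   [Box-rule on 4 via w0Rw1]
13. Box (not q and not p), w1   [Box-rule on 6 via w0Rw1]
14. not Box (not q and not p), w1   [implies-rule on 12 (branches; this branch)]
15. p, w2   [Dia-rule on 8: fresh world w2, w0Rw2]
16. Box (not q and not p) implies (q or p), w2   [Box-rule on 4 via w0Rw2]
17. Box (not q and not p), w2   [Box-rule on 6 via w0Rw2]
18. q or p, w2   [implies-rule on 16 (branches; this branch)]
19. not (not q and not p), w3   [neg-Box-rule on 14: fresh world w3, w1Rw3]
20. not q and not p, w3   [Box-rule on 13 via w1Rw3]
21. not q, w3   [and-rule on 20]
22. not p, w3   [and-rule on 20]
23. p, w3   [neg-and-rule on 19 (branches; this branch)]
Accessibility: w0Rw1, w0Rw2, w1Rw3
Branch closes: p and not p both at w3.
(One branch shown.) All branches close.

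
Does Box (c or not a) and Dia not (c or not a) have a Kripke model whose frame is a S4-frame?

1. Box (c or not a) and Dia not (c or not a), 0
2. Box (c or not a), 0
3. Dia not (c or not a), 0
4. c or not a, 0
5. not a, 0
6. not (c or not a), 1
7. not c, 1
8. a, 1
9. c or not a, 1
10. not a, 1
Accessibility: 0R0, 0R1, 1R1
Branch closes: a and not a both at 1.
Every branch closes; the branch above is one of them.

Unsatisfiable (every branch closes)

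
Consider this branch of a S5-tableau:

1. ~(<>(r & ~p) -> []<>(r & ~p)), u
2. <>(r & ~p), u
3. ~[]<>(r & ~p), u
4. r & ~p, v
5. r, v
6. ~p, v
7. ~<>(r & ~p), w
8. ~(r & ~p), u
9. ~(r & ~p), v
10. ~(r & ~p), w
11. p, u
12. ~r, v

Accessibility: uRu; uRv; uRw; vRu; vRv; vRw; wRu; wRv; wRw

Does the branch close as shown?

Both r and ~r appear at v.

Yes, closed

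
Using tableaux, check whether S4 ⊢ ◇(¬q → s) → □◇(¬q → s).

Tableau for the negation ¬(◇(¬q → s) → □◇(¬q → s)):
1. ¬(◇(¬q → s) → □◇(¬q → s)), 0
2. ◇(¬q → s), 0   [¬→-rule on 1]
3. ¬□◇(¬q → s), 0   [¬→-rule on 1]
4. ¬q → s, 1   [◇-rule on 2: fresh world 1, 0R1]
5. s, 1   [→-rule on 4 (branches; this branch)]
6. ¬◇(¬q → s), 2   [¬□-rule on 3: fresh world 2, 0R2]
7. ¬(¬q → s), 2   [¬◇-rule on 6 via 2R2]
8. ¬q, 2   [¬→-rule on 7]
9. ¬s, 2   [¬→-rule on 7]
Accessibility: 0R0, 0R1, 0R2, 1R1, 2R2
The negation has an open branch (countermodel exists).

Not valid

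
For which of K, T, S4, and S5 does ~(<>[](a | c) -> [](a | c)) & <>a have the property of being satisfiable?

S5-tableau for the formula:
1. ~(<>[](a | c) -> [](a | c)) & <>a, w0
2. ~(<>[](a | c) -> [](a | c)), w0   [&-rule on 1]
3. <>a, w0   [&-rule on 1]
4. <>[](a | c), w0   [~->-rule on 2]
5. ~[](a | c), w0   [~->-rule on 2]
6. a, w1   [<>-rule on 3: fresh world w1, w0Rw1]
7. [](a | c), w2   [<>-rule on 4: fresh world w2, w0Rw2]
8. a | c, w0   [[]-rule on 7 via w2Rw0]
9. a | c, w1   [[]-rule on 7 via w2Rw1]
10. a | c, w2   [[]-rule on 7 via w2Rw2]
11. c, w0   [|-rule on 8 (branches; this branch)]
12. c, w1   [|-rule on 9 (branches; this branch)]
13. c, w2   [|-rule on 10 (branches; this branch)]
14. ~(a | c), w3   [~[]-rule on 5: fresh world w3, w0Rw3]
15. ~a, w3   [~|-rule on 14]
16. ~c, w3   [~|-rule on 14]
17. a | c, w3   [[]-rule on 7 via w2Rw3]
18. c, w3   [|-rule on 17 (branches; this branch)]
Accessibility: w0Rw0, w0Rw1, w0Rw2, w0Rw3, w1Rw0, w1Rw1, w1Rw2, w1Rw3, w2Rw0, w2Rw1, w2Rw2, w2Rw3, w3Rw0, w3Rw1, w3Rw2, w3Rw3
Branch closes: c and ~c both at w3.
Every branch closes (one shown): unsatisfiable in S5.
S4-tableau for the formula:
1. ~(<>[](a | c) -> [](a | c)) & <>a, w0
2. ~(<>[](a | c) -> [](a | c)), w0   [&-rule on 1]
3. <>a, w0   [&-rule on 1]
4. <>[](a | c), w0   [~->-rule on 2]
5. ~[](a | c), w0   [~->-rule on 2]
6. a, w1   [<>-rule on 3: fresh world w1, w0Rw1]
7. [](a | c), w2   [<>-rule on 4: fresh world w2, w0Rw2]
8. a | c, w2   [[]-rule on 7 via w2Rw2]
9. c, w2   [|-rule on 8 (branches; this branch)]
10. ~(a | c), w3   [~[]-rule on 5: fresh world w3, w0Rw3]
11. ~a, w3   [~|-rule on 10]
12. ~c, w3   [~|-rule on 10]
Accessibility: w0Rw0, w0Rw1, w0Rw2, w0Rw3, w1Rw1, w2Rw2, w3Rw3
Complete open branch: satisfiable in S4, hence also in K, T (this S4-model is also a K-model and a T-model).

K, T, S4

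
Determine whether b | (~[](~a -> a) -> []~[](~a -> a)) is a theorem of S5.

Yes, valid

Tableau for the negation ~(b | (~[](~a -> a) -> []~[](~a -> a))):
1. ~(b | (~[](~a -> a) -> []~[](~a -> a))), u
2. ~b, u   [~|-rule on 1]
3. ~(~[](~a -> a) -> []~[](~a -> a)), u   [~|-rule on 1]
4. ~[](~a -> a), u   [~->-rule on 3]
5. ~[]~[](~a -> a), u   [~->-rule on 3]
6. ~(~a -> a), v   [~[]-rule on 4: fresh world v, uRv]
7. ~a, v   [~->-rule on 6]
8. [](~a -> a), w   [~[]-rule on 5: fresh world w, uRw]
9. ~a -> a, u   [[]-rule on 8 via wRu]
10. ~a -> a, v   [[]-rule on 8 via wRv]
11. ~a -> a, w   [[]-rule on 8 via wRw]
12. a, u   [->-rule on 9 (branches; this branch)]
13. a, v   [->-rule on 10 (branches; this branch)]
Accessibility: uRu, uRv, uRw, vRu, vRv, vRw, wRu, wRv, wRw
Branch closes: a and ~a both at v.
Every branch of the negation's tableau closes; the branch above is one of them.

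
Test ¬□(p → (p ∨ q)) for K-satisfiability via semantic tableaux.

1. ¬□(p → (p ∨ q)), w0
2. ¬(p → (p ∨ q)), w1
3. p, w1
4. ¬(p ∨ q), w1
5. ¬p, w1
6. ¬q, w1
Accessibility: w0Rw1
Branch closes: p and ¬p both at w1.
Every branch closes; the branch above is one of them.

Unsatisfiable (every branch closes)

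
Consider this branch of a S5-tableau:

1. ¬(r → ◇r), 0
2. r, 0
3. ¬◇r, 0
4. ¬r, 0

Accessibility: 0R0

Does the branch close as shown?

Closed

Both r and ¬r appear at 0.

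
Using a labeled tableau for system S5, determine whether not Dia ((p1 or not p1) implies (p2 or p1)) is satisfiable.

1. not Dia ((p1 or not p1) implies (p2 or p1)), u
2. not ((p1 or not p1) implies (p2 or p1)), u
3. p1 or not p1, u
4. not (p2 or p1), u
5. not p2, u
6. not p1, u
Accessibility: uRu

Yes, satisfiable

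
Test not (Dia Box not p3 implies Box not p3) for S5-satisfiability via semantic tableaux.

Unsatisfiable (every branch closes)

1. not (Dia Box not p3 implies Box not p3), u
2. Dia Box not p3, u
3. not Box not p3, u
4. Box not p3, v
5. not p3, u
6. not p3, v
7. p3, w
8. not p3, w
Accessibility: uRu, uRv, uRw, vRu, vRv, vRw, wRu, wRv, wRw
Branch closes: p3 and not p3 both at w.
Every branch closes; the branch above is one of them.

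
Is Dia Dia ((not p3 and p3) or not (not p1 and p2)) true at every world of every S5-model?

Invalid (countermodel exists)

Tableau for the negation not Dia Dia ((not p3 and p3) or not (not p1 and p2)):
1. not Dia Dia ((not p3 and p3) or not (not p1 and p2)), u
2. not Dia ((not p3 and p3) or not (not p1 and p2)), u
3. not ((not p3 and p3) or not (not p1 and p2)), u
4. not (not p3 and p3), u
5. not p1 and p2, u
6. not p1, u
7. p2, u
8. not p3, u
Accessibility: uRu
The negation has an open branch (countermodel exists).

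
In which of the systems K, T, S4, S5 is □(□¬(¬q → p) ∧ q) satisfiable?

T-tableau for the formula:
1. □(□¬(¬q → p) ∧ q), u
2. □¬(¬q → p) ∧ q, u
3. □¬(¬q → p), u
4. q, u
5. ¬(¬q → p), u
6. ¬q, u
7. ¬p, u
Accessibility: uRu
Branch closes: q and ¬q both at u.
Every branch closes (one shown): unsatisfiable in T, hence also in S4, S5 (every S4/S5-frame is a T-frame).
K-tableau for the formula:
1. □(□¬(¬q → p) ∧ q), u
Complete open branch: satisfiable in K.

K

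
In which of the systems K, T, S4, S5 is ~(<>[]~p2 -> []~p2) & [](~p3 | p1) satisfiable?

S4-tableau for the formula:
1. ~(<>[]~p2 -> []~p2) & [](~p3 | p1), 0
2. ~(<>[]~p2 -> []~p2), 0
3. [](~p3 | p1), 0
4. <>[]~p2, 0
5. ~[]~p2, 0
6. ~p3 | p1, 0
7. p1, 0
8. []~p2, 1
9. ~p3 | p1, 1
10. ~p2, 1
11. p1, 1
12. p2, 2
13. ~p3 | p1, 2
14. p1, 2
Accessibility: 0R0, 0R1, 0R2, 1R1, 2R2
Complete open branch: satisfiable in S4, hence also in K, T (this S4-model is also a K-model and a T-model).
S5-tableau for the formula:
1. ~(<>[]~p2 -> []~p2) & [](~p3 | p1), 0
2. ~(<>[]~p2 -> []~p2), 0
3. [](~p3 | p1), 0
4. <>[]~p2, 0
5. ~[]~p2, 0
6. ~p3 | p1, 0
7. p1, 0
8. []~p2, 1
9. ~p3 | p1, 1
10. ~p2, 0
11. ~p2, 1
12. p1, 1
13. p2, 2
14. ~p3 | p1, 2
15. ~p2, 2
Accessibility: 0R0, 0R1, 0R2, 1R0, 1R1, 1R2, 2R0, 2R1, 2R2
Branch closes: p2 and ~p2 both at 2.
Every branch closes (one shown): unsatisfiable in S5.

K, T, S4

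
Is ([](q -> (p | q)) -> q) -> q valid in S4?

Yes, valid

Tableau for the negation ~(([](q -> (p | q)) -> q) -> q):
1. ~(([](q -> (p | q)) -> q) -> q), w0
2. [](q -> (p | q)) -> q, w0
3. ~q, w0
4. ~[](q -> (p | q)), w0
5. ~(q -> (p | q)), w1
6. q, w1
7. ~(p | q), w1
8. ~p, w1
9. ~q, w1
Accessibility: w0Rw0, w0Rw1, w1Rw1
Branch closes: q and ~q both at w1.
All branches of the negation close; one closing branch shown above.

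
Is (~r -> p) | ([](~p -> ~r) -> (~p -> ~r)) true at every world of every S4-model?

Tableau for the negation ~((~r -> p) | ([](~p -> ~r) -> (~p -> ~r))):
1. ~((~r -> p) | ([](~p -> ~r) -> (~p -> ~r))), u
2. ~(~r -> p), u
3. ~([](~p -> ~r) -> (~p -> ~r)), u
4. ~r, u
5. ~p, u
6. [](~p -> ~r), u
7. ~(~p -> ~r), u
8. r, u
Accessibility: uRu
Branch closes: r and ~r both at u.
Every branch of the negation's tableau closes; the branch above is one of them.

Valid in S4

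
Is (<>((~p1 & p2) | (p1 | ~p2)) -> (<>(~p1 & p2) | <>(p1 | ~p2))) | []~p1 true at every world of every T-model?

Tableau for the negation ~((<>((~p1 & p2) | (p1 | ~p2)) -> (<>(~p1 & p2) | <>(p1 | ~p2))) | []~p1):
1. ~((<>((~p1 & p2) | (p1 | ~p2)) -> (<>(~p1 & p2) | <>(p1 | ~p2))) | []~p1), w0
2. ~(<>((~p1 & p2) | (p1 | ~p2)) -> (<>(~p1 & p2) | <>(p1 | ~p2))), w0
3. ~[]~p1, w0
4. <>((~p1 & p2) | (p1 | ~p2)), w0
5. ~(<>(~p1 & p2) | <>(p1 | ~p2)), w0
6. ~<>(~p1 & p2), w0
7. ~<>(p1 | ~p2), w0
8. ~(~p1 & p2), w0
9. ~(p1 | ~p2), w0
10. ~p1, w0
11. p2, w0
12. ~p2, w0
Accessibility: w0Rw0
Branch closes: p2 and ~p2 both at w0.
All branches of the negation close; one closing branch shown above.

Valid in T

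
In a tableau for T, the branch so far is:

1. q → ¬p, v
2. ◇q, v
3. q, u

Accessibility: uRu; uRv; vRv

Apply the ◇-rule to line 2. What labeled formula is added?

a fresh world w with vRw, and q at w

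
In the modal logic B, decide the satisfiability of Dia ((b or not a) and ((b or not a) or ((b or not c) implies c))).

1. Dia ((b or not a) and ((b or not a) or ((b or not c) implies c))), w0
2. (b or not a) and ((b or not a) or ((b or not c) implies c)), w1   [Dia-rule on 1: fresh world w1, w0Rw1]
3. b or not a, w1   [and-rule on 2]
4. (b or not a) or ((b or not c) implies c), w1   [and-rule on 2]
5. not a, w1   [or-rule on 3 (branches; this branch)]
6. (b or not c) implies c, w1   [or-rule on 4 (branches; this branch)]
7. c, w1   [implies-rule on 6 (branches; this branch)]
Accessibility: w0Rw0, w0Rw1, w1Rw0, w1Rw1

Yes, satisfiable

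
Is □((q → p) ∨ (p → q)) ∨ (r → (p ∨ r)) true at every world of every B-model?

Tableau for the negation ¬(□((q → p) ∨ (p → q)) ∨ (r → (p ∨ r))):
1. ¬(□((q → p) ∨ (p → q)) ∨ (r → (p ∨ r))), u
2. ¬□((q → p) ∨ (p → q)), u
3. ¬(r → (p ∨ r)), u
4. r, u
5. ¬(p ∨ r), u
6. ¬p, u
7. ¬r, u
Accessibility: uRu
Branch closes: r and ¬r both at u.
All branches of the negation close; one closing branch shown above.

Valid in B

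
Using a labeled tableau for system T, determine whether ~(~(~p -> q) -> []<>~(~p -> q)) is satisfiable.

1. ~(~(~p -> q) -> []<>~(~p -> q)), 0
2. ~(~p -> q), 0
3. ~[]<>~(~p -> q), 0
4. ~p, 0
5. ~q, 0
6. ~<>~(~p -> q), 1
7. ~p -> q, 1
8. q, 1
Accessibility: 0R0, 0R1, 1R1

Satisfiable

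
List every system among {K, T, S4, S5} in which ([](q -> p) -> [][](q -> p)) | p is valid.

S4, S5

S4-tableau for the negation ~(([](q -> p) -> [][](q -> p)) | p):
1. ~(([](q -> p) -> [][](q -> p)) | p), u
2. ~([](q -> p) -> [][](q -> p)), u
3. ~p, u
4. [](q -> p), u
5. ~[][](q -> p), u
6. q -> p, u
7. ~q, u
8. ~[](q -> p), v
9. q -> p, v
10. p, v
11. ~(q -> p), w
12. q, w
13. ~p, w
14. q -> p, w
15. p, w
Accessibility: uRu, uRv, uRw, vRv, vRw, wRw
Branch closes: p and ~p both at w.
Every branch closes (one shown): valid in S4, hence also in S5 (every theorem of S4 is a theorem of S5).
T-tableau for the negation ~(([](q -> p) -> [][](q -> p)) | p):
1. ~(([](q -> p) -> [][](q -> p)) | p), u
2. ~([](q -> p) -> [][](q -> p)), u
3. ~p, u
4. [](q -> p), u
5. ~[][](q -> p), u
6. q -> p, u
7. ~q, u
8. ~[](q -> p), v
9. q -> p, v
10. p, v
11. ~(q -> p), w
12. q, w
13. ~p, w
Accessibility: uRu, uRv, vRv, vRw, wRw
Complete open branch: countermodel on a T-frame, so not valid in T, nor in K (the same frame is also a K-frame).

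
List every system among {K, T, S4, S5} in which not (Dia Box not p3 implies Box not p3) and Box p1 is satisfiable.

S5-tableau for the formula:
1. not (Dia Box not p3 implies Box not p3) and Box p1, w0
2. not (Dia Box not p3 implies Box not p3), w0
3. Box p1, w0
4. Dia Box not p3, w0
5. not Box not p3, w0
6. p1, w0
7. Box not p3, w1
8. p1, w1
9. not p3, w0
10. not p3, w1
11. p3, w2
12. p1, w2
13. not p3, w2
Accessibility: w0Rw0, w0Rw1, w0Rw2, w1Rw0, w1Rw1, w1Rw2, w2Rw0, w2Rw1, w2Rw2
Branch closes: p3 and not p3 both at w2.
Every branch closes (one shown): unsatisfiable in S5.
S4-tableau for the formula:
1. not (Dia Box not p3 implies Box not p3) and Box p1, w0
2. not (Dia Box not p3 implies Box not p3), w0
3. Box p1, w0
4. Dia Box not p3, w0
5. not Box not p3, w0
6. p1, w0
7. Box not p3, w1
8. p1, w1
9. not p3, w1
10. p3, w2
11. p1, w2
Accessibility: w0Rw0, w0Rw1, w0Rw2, w1Rw1, w2Rw2
Complete open branch: satisfiable in S4, hence also in K, T (this S4-model is also a K-model and a T-model).

K, T, S4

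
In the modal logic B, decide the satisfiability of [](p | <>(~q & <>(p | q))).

Satisfiable

1. [](p | <>(~q & <>(p | q))), 0
2. p | <>(~q & <>(p | q)), 0   [[]-rule on 1 via 0R0]
3. <>(~q & <>(p | q)), 0   [|-rule on 2 (branches; this branch)]
4. ~q & <>(p | q), 1   [<>-rule on 3: fresh world 1, 0R1]
5. ~q, 1   [&-rule on 4]
6. <>(p | q), 1   [&-rule on 4]
7. p | <>(~q & <>(p | q)), 1   [[]-rule on 1 via 0R1]
8. <>(~q & <>(p | q)), 1   [|-rule on 7 (branches; this branch)]
9. p | q, 2   [<>-rule on 6: fresh world 2, 1R2]
10. q, 2   [|-rule on 9 (branches; this branch)]
11. ~q & <>(p | q), 3   [<>-rule on 8: fresh world 3, 1R3]
12. ~q, 3   [&-rule on 11]
13. <>(p | q), 3   [&-rule on 11]
14. p | q, 4   [<>-rule on 13: fresh world 4, 3R4]
15. q, 4   [|-rule on 14 (branches; this branch)]
Accessibility: 0R0, 0R1, 1R0, 1R1, 1R2, 1R3, 2R1, 2R2, 3R1, 3R3, 3R4, 4R3, 4R4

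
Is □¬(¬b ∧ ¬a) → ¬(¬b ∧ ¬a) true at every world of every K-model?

Tableau for the negation ¬(□¬(¬b ∧ ¬a) → ¬(¬b ∧ ¬a)):
1. ¬(□¬(¬b ∧ ¬a) → ¬(¬b ∧ ¬a)), 0
2. □¬(¬b ∧ ¬a), 0
3. ¬b ∧ ¬a, 0
4. ¬b, 0
5. ¬a, 0
The negation has an open branch (countermodel exists).

Invalid (countermodel exists)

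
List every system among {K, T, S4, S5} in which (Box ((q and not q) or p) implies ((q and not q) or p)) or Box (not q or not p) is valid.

T, S4, S5

T-tableau for the negation not ((Box ((q and not q) or p) implies ((q and not q) or p)) or Box (not q or not p)):
1. not ((Box ((q and not q) or p) implies ((q and not q) or p)) or Box (not q or not p)), w0
2. not (Box ((q and not q) or p) implies ((q and not q) or p)), w0   [neg-or-rule on 1]
3. not Box (not q or not p), w0   [neg-or-rule on 1]
4. Box ((q and not q) or p), w0   [neg-implies-rule on 2]
5. not ((q and not q) or p), w0   [neg-implies-rule on 2]
6. not (q and not q), w0   [neg-or-rule on 5]
7. not p, w0   [neg-or-rule on 5]
8. (q and not q) or p, w0   [Box-rule on 4 via w0Rw0]
9. q, w0   [neg-and-rule on 6 (branches; this branch)]
10. q and not q, w0   [or-rule on 8 (branches; this branch)]
11. not q, w0   [and-rule on 10]
Accessibility: w0Rw0
Branch closes: q and not q both at w0.
Every branch closes (one shown): valid in T, hence also in S4, S5 (every theorem of T is a theorem of S4 and S5).
K-tableau for the negation not ((Box ((q and not q) or p) implies ((q and not q) or p)) or Box (not q or not p)):
1. not ((Box ((q and not q) or p) implies ((q and not q) or p)) or Box (not q or not p)), w0
2. not (Box ((q and not q) or p) implies ((q and not q) or p)), w0   [neg-or-rule on 1]
3. not Box (not q or not p), w0   [neg-or-rule on 1]
4. Box ((q and not q) or p), w0   [neg-implies-rule on 2]
5. not ((q and not q) or p), w0   [neg-implies-rule on 2]
6. not (q and not q), w0   [neg-or-rule on 5]
7. not p, w0   [neg-or-rule on 5]
8. q, w0   [neg-and-rule on 6 (branches; this branch)]
9. not (not q or not p), w1   [neg-Box-rule on 3: fresh world w1, w0Rw1]
10. q, w1   [neg-or-rule on 9]
11. p, w1   [neg-or-rule on 9]
12. (q and not q) or p, w1   [Box-rule on 4 via w0Rw1]
Accessibility: w0Rw1
Complete open branch: countermodel on a K-frame, so not valid in K.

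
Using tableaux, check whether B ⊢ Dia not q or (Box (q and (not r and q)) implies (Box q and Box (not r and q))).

Tableau for the negation not (Dia not q or (Box (q and (not r and q)) implies (Box q and Box (not r and q)))):
1. not (Dia not q or (Box (q and (not r and q)) implies (Box q and Box (not r and q)))), u
2. not Dia not q, u
3. not (Box (q and (not r and q)) implies (Box q and Box (not r and q))), u
4. Box (q and (not r and q)), u
5. not (Box q and Box (not r and q)), u
6. q, u
7. q and (not r and q), u
8. not r and q, u
9. not r, u
10. not Box (not r and q), u
11. not (not r and q), v
12. q, v
13. q and (not r and q), v
14. not r and q, v
15. not r, v
16. not q, v
Accessibility: uRu, uRv, vRu, vRv
Branch closes: q and not q both at v.
Every branch of the negation's tableau closes; the branch above is one of them.

Valid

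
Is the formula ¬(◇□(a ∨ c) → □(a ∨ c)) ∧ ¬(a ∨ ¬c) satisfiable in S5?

No, unsatisfiable

1. ¬(◇□(a ∨ c) → □(a ∨ c)) ∧ ¬(a ∨ ¬c), 0
2. ¬(◇□(a ∨ c) → □(a ∨ c)), 0   [∧-rule on 1]
3. ¬(a ∨ ¬c), 0   [∧-rule on 1]
4. ◇□(a ∨ c), 0   [¬→-rule on 2]
5. ¬□(a ∨ c), 0   [¬→-rule on 2]
6. ¬a, 0   [¬∨-rule on 3]
7. c, 0   [¬∨-rule on 3]
8. □(a ∨ c), 1   [◇-rule on 4: fresh world 1, 0R1]
9. a ∨ c, 0   [□-rule on 8 via 1R0]
10. a ∨ c, 1   [□-rule on 8 via 1R1]
11. c, 1   [∨-rule on 10 (branches; this branch)]
12. ¬(a ∨ c), 2   [¬□-rule on 5: fresh world 2, 0R2]
13. ¬a, 2   [¬∨-rule on 12]
14. ¬c, 2   [¬∨-rule on 12]
15. a ∨ c, 2   [□-rule on 8 via 1R2]
16. c, 2   [∨-rule on 15 (branches; this branch)]
Accessibility: 0R0, 0R1, 0R2, 1R0, 1R1, 1R2, 2R0, 2R1, 2R2
Branch closes: c and ¬c both at 2.
(One branch shown.) All branches close.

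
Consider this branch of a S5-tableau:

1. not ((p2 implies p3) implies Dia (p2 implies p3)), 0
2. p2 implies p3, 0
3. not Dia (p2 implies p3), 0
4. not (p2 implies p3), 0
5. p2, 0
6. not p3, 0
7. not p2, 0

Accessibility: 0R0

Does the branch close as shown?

Both p2 and not p2 appear at 0.

Yes, closed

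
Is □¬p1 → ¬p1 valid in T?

Tableau for the negation ¬(□¬p1 → ¬p1):
1. ¬(□¬p1 → ¬p1), u
2. □¬p1, u   [¬→-rule on 1]
3. p1, u   [¬→-rule on 1]
4. ¬p1, u   [□-rule on 2 via uRu]
Accessibility: uRu
Branch closes: p1 and ¬p1 both at u.
All branches of the negation close; one closing branch shown above.

Yes, valid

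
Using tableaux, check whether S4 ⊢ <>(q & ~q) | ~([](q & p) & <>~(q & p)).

Tableau for the negation ~(<>(q & ~q) | ~([](q & p) & <>~(q & p))):
1. ~(<>(q & ~q) | ~([](q & p) & <>~(q & p))), 0
2. ~<>(q & ~q), 0
3. [](q & p) & <>~(q & p), 0
4. [](q & p), 0
5. <>~(q & p), 0
6. ~(q & ~q), 0
7. q & p, 0
8. q, 0
9. p, 0
10. ~(q & p), 1
11. ~(q & ~q), 1
12. q & p, 1
13. q, 1
14. p, 1
15. ~p, 1
Accessibility: 0R0, 0R1, 1R1
Branch closes: p and ~p both at 1.
Every branch of the negation's tableau closes; the branch above is one of them.

Valid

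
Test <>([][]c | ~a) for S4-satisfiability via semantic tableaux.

1. <>([][]c | ~a), u
2. [][]c | ~a, v   [<>-rule on 1: fresh world v, uRv]
3. ~a, v   [|-rule on 2 (branches; this branch)]
Accessibility: uRu, uRv, vRv

Satisfiable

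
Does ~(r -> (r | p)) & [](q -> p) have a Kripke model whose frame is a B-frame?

1. ~(r -> (r | p)) & [](q -> p), 0
2. ~(r -> (r | p)), 0
3. [](q -> p), 0
4. r, 0
5. ~(r | p), 0
6. ~r, 0
7. ~p, 0
Accessibility: 0R0
Branch closes: r and ~r both at 0.
Every branch closes; the branch above is one of them.

No, unsatisfiable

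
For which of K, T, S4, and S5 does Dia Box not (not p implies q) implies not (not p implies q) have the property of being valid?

S4-tableau for the negation not (Dia Box not (not p implies q) implies not (not p implies q)):
1. not (Dia Box not (not p implies q) implies not (not p implies q)), w0
2. Dia Box not (not p implies q), w0   [neg-implies-rule on 1]
3. not p implies q, w0   [neg-implies-rule on 1]
4. q, w0   [implies-rule on 3 (branches; this branch)]
5. Box not (not p implies q), w1   [Dia-rule on 2: fresh world w1, w0Rw1]
6. not (not p implies q), w1   [Box-rule on 5 via w1Rw1]
7. not p, w1   [neg-implies-rule on 6]
8. not q, w1   [neg-implies-rule on 6]
Accessibility: w0Rw0, w0Rw1, w1Rw1
Complete open branch: countermodel on an S4-frame, so not valid in S4, nor in K, T (the same frame is also a K-frame and a T-frame).
S5-tableau for the negation not (Dia Box not (not p implies q) implies not (not p implies q)):
1. not (Dia Box not (not p implies q) implies not (not p implies q)), w0
2. Dia Box not (not p implies q), w0   [neg-implies-rule on 1]
3. not p implies q, w0   [neg-implies-rule on 1]
4. q, w0   [implies-rule on 3 (branches; this branch)]
5. Box not (not p implies q), w1   [Dia-rule on 2: fresh world w1, w0Rw1]
6. not (not p implies q), w0   [Box-rule on 5 via w1Rw0]
7. not p, w0   [neg-implies-rule on 6]
8. not q, w0   [neg-implies-rule on 6]
Accessibility: w0Rw0, w0Rw1, w1Rw0, w1Rw1
Branch closes: q and not q both at w0.
Every branch closes (one shown): valid in S5.

S5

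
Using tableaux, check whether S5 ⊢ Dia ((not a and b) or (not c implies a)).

Tableau for the negation not Dia ((not a and b) or (not c implies a)):
1. not Dia ((not a and b) or (not c implies a)), u
2. not ((not a and b) or (not c implies a)), u
3. not (not a and b), u
4. not (not c implies a), u
5. not c, u
6. not a, u
7. not b, u
Accessibility: uRu
The negation has an open branch (countermodel exists).

Invalid (countermodel exists)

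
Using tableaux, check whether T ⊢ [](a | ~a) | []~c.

Tableau for the negation ~([](a | ~a) | []~c):
1. ~([](a | ~a) | []~c), 0
2. ~[](a | ~a), 0   [~|-rule on 1]
3. ~[]~c, 0   [~|-rule on 1]
4. ~(a | ~a), 1   [~[]-rule on 2: fresh world 1, 0R1]
5. ~a, 1   [~|-rule on 4]
6. a, 1   [~|-rule on 4]
Accessibility: 0R0, 0R1, 1R1
Branch closes: a and ~a both at 1.
Every branch of the negation's tableau closes; the branch above is one of them.

Valid in T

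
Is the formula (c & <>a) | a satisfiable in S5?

1. (c & <>a) | a, w0
2. a, w0   [|-rule on 1 (branches; this branch)]
Accessibility: w0Rw0

Yes, satisfiable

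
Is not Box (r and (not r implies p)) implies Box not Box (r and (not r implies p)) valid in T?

Tableau for the negation not (not Box (r and (not r implies p)) implies Box not Box (r and (not r implies p))):
1. not (not Box (r and (not r implies p)) implies Box not Box (r and (not r implies p))), 0
2. not Box (r and (not r implies p)), 0
3. not Box not Box (r and (not r implies p)), 0
4. not (r and (not r implies p)), 1
5. not (not r implies p), 1
6. not r, 1
7. not p, 1
8. Box (r and (not r implies p)), 2
9. r and (not r implies p), 2
10. r, 2
11. not r implies p, 2
12. p, 2
Accessibility: 0R0, 0R1, 0R2, 1R1, 2R2
The negation has an open branch (countermodel exists).

Invalid (countermodel exists)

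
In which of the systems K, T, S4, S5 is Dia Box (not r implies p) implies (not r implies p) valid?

S4-tableau for the negation not (Dia Box (not r implies p) implies (not r implies p)):
1. not (Dia Box (not r implies p) implies (not r implies p)), u
2. Dia Box (not r implies p), u   [neg-implies-rule on 1]
3. not (not r implies p), u   [neg-implies-rule on 1]
4. not r, u   [neg-implies-rule on 3]
5. not p, u   [neg-implies-rule on 3]
6. Box (not r implies p), v   [Dia-rule on 2: fresh world v, uRv]
7. not r implies p, v   [Box-rule on 6 via vRv]
8. p, v   [implies-rule on 7 (branches; this branch)]
Accessibility: uRu, uRv, vRv
Complete open branch: countermodel on an S4-frame, so not valid in S4, nor in K, T (the same frame is also a K-frame and a T-frame).
S5-tableau for the negation not (Dia Box (not r implies p) implies (not r implies p)):
1. not (Dia Box (not r implies p) implies (not r implies p)), u
2. Dia Box (not r implies p), u   [neg-implies-rule on 1]
3. not (not r implies p), u   [neg-implies-rule on 1]
4. not r, u   [neg-implies-rule on 3]
5. not p, u   [neg-implies-rule on 3]
6. Box (not r implies p), v   [Dia-rule on 2: fresh world v, uRv]
7. not r implies p, u   [Box-rule on 6 via vRu]
8. not r implies p, v   [Box-rule on 6 via vRv]
9. p, u   [implies-rule on 7 (branches; this branch)]
Accessibility: uRu, uRv, vRu, vRv
Branch closes: p and not p both at u.
Every branch closes (one shown): valid in S5.

S5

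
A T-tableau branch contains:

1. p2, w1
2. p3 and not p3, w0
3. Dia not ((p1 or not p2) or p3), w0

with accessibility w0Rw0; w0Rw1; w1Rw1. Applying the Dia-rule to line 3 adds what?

a fresh world w2 with w0Rw2, and not ((p1 or not p2) or p3) at w2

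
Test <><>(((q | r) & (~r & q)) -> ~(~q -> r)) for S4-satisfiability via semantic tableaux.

1. <><>(((q | r) & (~r & q)) -> ~(~q -> r)), w0
2. <>(((q | r) & (~r & q)) -> ~(~q -> r)), w1
3. ((q | r) & (~r & q)) -> ~(~q -> r), w2
4. ~(~q -> r), w2
5. ~q, w2
6. ~r, w2
Accessibility: w0Rw0, w0Rw1, w0Rw2, w1Rw1, w1Rw2, w2Rw2

Satisfiable (open branch found)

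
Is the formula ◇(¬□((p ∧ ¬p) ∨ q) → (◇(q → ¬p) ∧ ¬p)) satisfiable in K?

Satisfiable (open branch found)

1. ◇(¬□((p ∧ ¬p) ∨ q) → (◇(q → ¬p) ∧ ¬p)), 0
2. ¬□((p ∧ ¬p) ∨ q) → (◇(q → ¬p) ∧ ¬p), 1
3. ◇(q → ¬p) ∧ ¬p, 1
4. ◇(q → ¬p), 1
5. ¬p, 1
6. q → ¬p, 2
7. ¬p, 2
Accessibility: 0R1, 1R2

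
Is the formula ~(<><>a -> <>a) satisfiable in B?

1. ~(<><>a -> <>a), u
2. <><>a, u   [~->-rule on 1]
3. ~<>a, u   [~->-rule on 1]
4. ~a, u   [~<>-rule on 3 via uRu]
5. <>a, v   [<>-rule on 2: fresh world v, uRv]
6. ~a, v   [~<>-rule on 3 via uRv]
7. a, w   [<>-rule on 5: fresh world w, vRw]
Accessibility: uRu, uRv, vRu, vRv, vRw, wRv, wRw

Satisfiable (open branch found)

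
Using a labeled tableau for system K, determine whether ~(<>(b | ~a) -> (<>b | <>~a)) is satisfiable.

No, unsatisfiable

1. ~(<>(b | ~a) -> (<>b | <>~a)), 0
2. <>(b | ~a), 0   [~->-rule on 1]
3. ~(<>b | <>~a), 0   [~->-rule on 1]
4. ~<>b, 0   [~|-rule on 3]
5. ~<>~a, 0   [~|-rule on 3]
6. b | ~a, 1   [<>-rule on 2: fresh world 1, 0R1]
7. ~b, 1   [~<>-rule on 4 via 0R1]
8. a, 1   [~<>-rule on 5 via 0R1]
9. ~a, 1   [|-rule on 6 (branches; this branch)]
Accessibility: 0R1
Branch closes: a and ~a both at 1.
Every branch closes; the branch above is one of them.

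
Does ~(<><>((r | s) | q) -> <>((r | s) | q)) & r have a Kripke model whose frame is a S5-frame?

1. ~(<><>((r | s) | q) -> <>((r | s) | q)) & r, w0
2. ~(<><>((r | s) | q) -> <>((r | s) | q)), w0
3. r, w0
4. <><>((r | s) | q), w0
5. ~<>((r | s) | q), w0
6. ~((r | s) | q), w0
7. ~(r | s), w0
8. ~q, w0
9. ~r, w0
10. ~s, w0
Accessibility: w0Rw0
Branch closes: r and ~r both at w0.
Every branch closes; the branch above is one of them.

No, unsatisfiable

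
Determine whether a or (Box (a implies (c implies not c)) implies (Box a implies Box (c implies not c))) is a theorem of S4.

Tableau for the negation not (a or (Box (a implies (c implies not c)) implies (Box a implies Box (c implies not c)))):
1. not (a or (Box (a implies (c implies not c)) implies (Box a implies Box (c implies not c)))), u
2. not a, u
3. not (Box (a implies (c implies not c)) implies (Box a implies Box (c implies not c))), u
4. Box (a implies (c implies not c)), u
5. not (Box a implies Box (c implies not c)), u
6. Box a, u
7. not Box (c implies not c), u
8. a implies (c implies not c), u
9. a, u
Accessibility: uRu
Branch closes: a and not a both at u.
Every branch of the negation's tableau closes; the branch above is one of them.

Yes, valid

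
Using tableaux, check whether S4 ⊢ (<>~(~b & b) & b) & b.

No, not valid

Tableau for the negation ~((<>~(~b & b) & b) & b):
1. ~((<>~(~b & b) & b) & b), w0
2. ~b, w0
Accessibility: w0Rw0
The negation has an open branch (countermodel exists).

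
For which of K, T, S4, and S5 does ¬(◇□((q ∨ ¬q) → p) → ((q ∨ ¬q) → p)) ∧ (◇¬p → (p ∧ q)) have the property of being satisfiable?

K

T-tableau for the formula:
1. ¬(◇□((q ∨ ¬q) → p) → ((q ∨ ¬q) → p)) ∧ (◇¬p → (p ∧ q)), w0
2. ¬(◇□((q ∨ ¬q) → p) → ((q ∨ ¬q) → p)), w0   [∧-rule on 1]
3. ◇¬p → (p ∧ q), w0   [∧-rule on 1]
4. ◇□((q ∨ ¬q) → p), w0   [¬→-rule on 2]
5. ¬((q ∨ ¬q) → p), w0   [¬→-rule on 2]
6. q ∨ ¬q, w0   [¬→-rule on 5]
7. ¬p, w0   [¬→-rule on 5]
8. p ∧ q, w0   [→-rule on 3 (branches; this branch)]
9. p, w0   [∧-rule on 8]
10. q, w0   [∧-rule on 8]
Accessibility: w0Rw0
Branch closes: p and ¬p both at w0.
Every branch closes (one shown): unsatisfiable in T, hence also in S4, S5 (every S4/S5-frame is a T-frame).
K-tableau for the formula:
1. ¬(◇□((q ∨ ¬q) → p) → ((q ∨ ¬q) → p)) ∧ (◇¬p → (p ∧ q)), w0
2. ¬(◇□((q ∨ ¬q) → p) → ((q ∨ ¬q) → p)), w0   [∧-rule on 1]
3. ◇¬p → (p ∧ q), w0   [∧-rule on 1]
4. ◇□((q ∨ ¬q) → p), w0   [¬→-rule on 2]
5. ¬((q ∨ ¬q) → p), w0   [¬→-rule on 2]
6. q ∨ ¬q, w0   [¬→-rule on 5]
7. ¬p, w0   [¬→-rule on 5]
8. ¬◇¬p, w0   [→-rule on 3 (branches; this branch)]
9. ¬q, w0   [∨-rule on 6 (branches; this branch)]
10. □((q ∨ ¬q) → p), w1   [◇-rule on 4: fresh world w1, w0Rw1]
11. p, w1   [¬◇-rule on 8 via w0Rw1]
Accessibility: w0Rw1
Complete open branch: satisfiable in K.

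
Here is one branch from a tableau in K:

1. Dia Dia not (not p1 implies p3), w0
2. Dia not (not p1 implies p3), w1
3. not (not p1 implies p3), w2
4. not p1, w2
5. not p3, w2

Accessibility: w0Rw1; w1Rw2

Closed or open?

Open

There is no literal clash: for every atom and world, at most one sign appears.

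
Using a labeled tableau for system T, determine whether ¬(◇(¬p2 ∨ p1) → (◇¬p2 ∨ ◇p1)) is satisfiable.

No, unsatisfiable

1. ¬(◇(¬p2 ∨ p1) → (◇¬p2 ∨ ◇p1)), u
2. ◇(¬p2 ∨ p1), u   [¬→-rule on 1]
3. ¬(◇¬p2 ∨ ◇p1), u   [¬→-rule on 1]
4. ¬◇¬p2, u   [¬∨-rule on 3]
5. ¬◇p1, u   [¬∨-rule on 3]
6. p2, u   [¬◇-rule on 4 via uRu]
7. ¬p1, u   [¬◇-rule on 5 via uRu]
8. ¬p2 ∨ p1, v   [◇-rule on 2: fresh world v, uRv]
9. p2, v   [¬◇-rule on 4 via uRv]
10. ¬p1, v   [¬◇-rule on 5 via uRv]
11. p1, v   [∨-rule on 8 (branches; this branch)]
Accessibility: uRu, uRv, vRv
Branch closes: p1 and ¬p1 both at v.
Every branch closes; the branch above is one of them.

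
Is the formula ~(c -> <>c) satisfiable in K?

Yes, satisfiable

1. ~(c -> <>c), u
2. c, u
3. ~<>c, u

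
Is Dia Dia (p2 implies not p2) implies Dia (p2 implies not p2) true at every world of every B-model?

Tableau for the negation not (Dia Dia (p2 implies not p2) implies Dia (p2 implies not p2)):
1. not (Dia Dia (p2 implies not p2) implies Dia (p2 implies not p2)), w0
2. Dia Dia (p2 implies not p2), w0
3. not Dia (p2 implies not p2), w0
4. not (p2 implies not p2), w0
5. p2, w0
6. Dia (p2 implies not p2), w1
7. not (p2 implies not p2), w1
8. p2, w1
9. p2 implies not p2, w2
10. not p2, w2
Accessibility: w0Rw0, w0Rw1, w1Rw0, w1Rw1, w1Rw2, w2Rw1, w2Rw2
The negation has an open branch (countermodel exists).

No, not valid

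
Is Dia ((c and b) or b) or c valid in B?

Tableau for the negation not (Dia ((c and b) or b) or c):
1. not (Dia ((c and b) or b) or c), w0
2. not Dia ((c and b) or b), w0
3. not c, w0
4. not ((c and b) or b), w0
5. not (c and b), w0
6. not b, w0
Accessibility: w0Rw0
The negation has an open branch (countermodel exists).

Invalid (countermodel exists)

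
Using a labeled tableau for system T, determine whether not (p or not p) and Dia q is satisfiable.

Unsatisfiable

1. not (p or not p) and Dia q, w0
2. not (p or not p), w0   [and-rule on 1]
3. Dia q, w0   [and-rule on 1]
4. not p, w0   [neg-or-rule on 2]
5. p, w0   [neg-or-rule on 2]
Accessibility: w0Rw0
Branch closes: p and not p both at w0.
All branches of the tableau close; one closing branch shown above.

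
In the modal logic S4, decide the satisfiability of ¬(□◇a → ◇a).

1. ¬(□◇a → ◇a), 0
2. □◇a, 0
3. ¬◇a, 0
4. ◇a, 0
5. ¬a, 0
6. a, 1
7. ◇a, 1
8. ¬a, 1
Accessibility: 0R0, 0R1, 1R1
Branch closes: a and ¬a both at 1.
(One branch shown.) All branches close.

Unsatisfiable (every branch closes)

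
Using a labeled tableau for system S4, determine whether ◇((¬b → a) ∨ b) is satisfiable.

1. ◇((¬b → a) ∨ b), u
2. (¬b → a) ∨ b, v
3. b, v
Accessibility: uRu, uRv, vRv

Yes, satisfiable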